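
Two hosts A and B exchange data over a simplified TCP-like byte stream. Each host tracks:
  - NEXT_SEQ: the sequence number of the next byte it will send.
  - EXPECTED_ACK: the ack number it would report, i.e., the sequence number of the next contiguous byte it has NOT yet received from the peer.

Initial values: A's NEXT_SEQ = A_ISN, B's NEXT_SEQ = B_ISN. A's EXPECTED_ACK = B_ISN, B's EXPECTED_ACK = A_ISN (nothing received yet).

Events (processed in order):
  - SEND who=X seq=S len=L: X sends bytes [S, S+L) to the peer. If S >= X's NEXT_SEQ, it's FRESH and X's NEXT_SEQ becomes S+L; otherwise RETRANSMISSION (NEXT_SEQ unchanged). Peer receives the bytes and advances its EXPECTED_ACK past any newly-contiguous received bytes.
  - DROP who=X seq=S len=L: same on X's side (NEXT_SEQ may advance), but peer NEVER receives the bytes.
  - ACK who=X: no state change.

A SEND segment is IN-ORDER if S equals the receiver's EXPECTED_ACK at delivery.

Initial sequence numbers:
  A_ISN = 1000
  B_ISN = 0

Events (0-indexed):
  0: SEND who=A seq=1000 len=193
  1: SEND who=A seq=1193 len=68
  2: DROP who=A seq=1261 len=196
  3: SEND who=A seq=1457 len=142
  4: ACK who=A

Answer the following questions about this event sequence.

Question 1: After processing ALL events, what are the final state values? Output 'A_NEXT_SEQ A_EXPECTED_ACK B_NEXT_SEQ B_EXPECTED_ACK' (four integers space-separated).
After event 0: A_seq=1193 A_ack=0 B_seq=0 B_ack=1193
After event 1: A_seq=1261 A_ack=0 B_seq=0 B_ack=1261
After event 2: A_seq=1457 A_ack=0 B_seq=0 B_ack=1261
After event 3: A_seq=1599 A_ack=0 B_seq=0 B_ack=1261
After event 4: A_seq=1599 A_ack=0 B_seq=0 B_ack=1261

Answer: 1599 0 0 1261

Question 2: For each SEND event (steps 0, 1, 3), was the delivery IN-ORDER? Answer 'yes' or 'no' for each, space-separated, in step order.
Answer: yes yes no

Derivation:
Step 0: SEND seq=1000 -> in-order
Step 1: SEND seq=1193 -> in-order
Step 3: SEND seq=1457 -> out-of-order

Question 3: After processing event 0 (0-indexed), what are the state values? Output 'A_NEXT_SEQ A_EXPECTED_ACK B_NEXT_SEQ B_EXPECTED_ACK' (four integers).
After event 0: A_seq=1193 A_ack=0 B_seq=0 B_ack=1193

1193 0 0 1193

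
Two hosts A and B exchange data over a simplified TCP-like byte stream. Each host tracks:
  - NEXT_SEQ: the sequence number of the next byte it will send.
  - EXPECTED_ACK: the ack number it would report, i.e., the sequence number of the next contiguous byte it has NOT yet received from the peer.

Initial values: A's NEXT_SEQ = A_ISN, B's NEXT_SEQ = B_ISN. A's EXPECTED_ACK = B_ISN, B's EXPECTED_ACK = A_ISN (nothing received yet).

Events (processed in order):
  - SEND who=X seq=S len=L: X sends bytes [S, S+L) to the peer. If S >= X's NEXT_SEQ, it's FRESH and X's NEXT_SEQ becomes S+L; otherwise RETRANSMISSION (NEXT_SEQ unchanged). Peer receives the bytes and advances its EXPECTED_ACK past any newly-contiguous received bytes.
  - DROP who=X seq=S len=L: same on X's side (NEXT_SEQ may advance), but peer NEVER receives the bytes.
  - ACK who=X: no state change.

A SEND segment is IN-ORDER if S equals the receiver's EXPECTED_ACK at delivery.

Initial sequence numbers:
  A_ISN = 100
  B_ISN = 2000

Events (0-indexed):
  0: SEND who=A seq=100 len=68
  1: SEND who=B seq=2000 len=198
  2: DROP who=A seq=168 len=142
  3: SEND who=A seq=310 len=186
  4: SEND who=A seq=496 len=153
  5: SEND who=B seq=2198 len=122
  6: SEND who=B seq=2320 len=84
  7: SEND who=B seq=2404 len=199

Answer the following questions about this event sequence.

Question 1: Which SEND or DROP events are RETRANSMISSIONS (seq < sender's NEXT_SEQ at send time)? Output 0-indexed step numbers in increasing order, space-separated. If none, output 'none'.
Step 0: SEND seq=100 -> fresh
Step 1: SEND seq=2000 -> fresh
Step 2: DROP seq=168 -> fresh
Step 3: SEND seq=310 -> fresh
Step 4: SEND seq=496 -> fresh
Step 5: SEND seq=2198 -> fresh
Step 6: SEND seq=2320 -> fresh
Step 7: SEND seq=2404 -> fresh

Answer: none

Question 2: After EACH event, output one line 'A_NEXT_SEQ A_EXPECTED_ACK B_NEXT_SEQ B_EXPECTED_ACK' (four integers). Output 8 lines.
168 2000 2000 168
168 2198 2198 168
310 2198 2198 168
496 2198 2198 168
649 2198 2198 168
649 2320 2320 168
649 2404 2404 168
649 2603 2603 168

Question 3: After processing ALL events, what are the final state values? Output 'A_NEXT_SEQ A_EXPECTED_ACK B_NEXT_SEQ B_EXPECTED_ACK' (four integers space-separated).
After event 0: A_seq=168 A_ack=2000 B_seq=2000 B_ack=168
After event 1: A_seq=168 A_ack=2198 B_seq=2198 B_ack=168
After event 2: A_seq=310 A_ack=2198 B_seq=2198 B_ack=168
After event 3: A_seq=496 A_ack=2198 B_seq=2198 B_ack=168
After event 4: A_seq=649 A_ack=2198 B_seq=2198 B_ack=168
After event 5: A_seq=649 A_ack=2320 B_seq=2320 B_ack=168
After event 6: A_seq=649 A_ack=2404 B_seq=2404 B_ack=168
After event 7: A_seq=649 A_ack=2603 B_seq=2603 B_ack=168

Answer: 649 2603 2603 168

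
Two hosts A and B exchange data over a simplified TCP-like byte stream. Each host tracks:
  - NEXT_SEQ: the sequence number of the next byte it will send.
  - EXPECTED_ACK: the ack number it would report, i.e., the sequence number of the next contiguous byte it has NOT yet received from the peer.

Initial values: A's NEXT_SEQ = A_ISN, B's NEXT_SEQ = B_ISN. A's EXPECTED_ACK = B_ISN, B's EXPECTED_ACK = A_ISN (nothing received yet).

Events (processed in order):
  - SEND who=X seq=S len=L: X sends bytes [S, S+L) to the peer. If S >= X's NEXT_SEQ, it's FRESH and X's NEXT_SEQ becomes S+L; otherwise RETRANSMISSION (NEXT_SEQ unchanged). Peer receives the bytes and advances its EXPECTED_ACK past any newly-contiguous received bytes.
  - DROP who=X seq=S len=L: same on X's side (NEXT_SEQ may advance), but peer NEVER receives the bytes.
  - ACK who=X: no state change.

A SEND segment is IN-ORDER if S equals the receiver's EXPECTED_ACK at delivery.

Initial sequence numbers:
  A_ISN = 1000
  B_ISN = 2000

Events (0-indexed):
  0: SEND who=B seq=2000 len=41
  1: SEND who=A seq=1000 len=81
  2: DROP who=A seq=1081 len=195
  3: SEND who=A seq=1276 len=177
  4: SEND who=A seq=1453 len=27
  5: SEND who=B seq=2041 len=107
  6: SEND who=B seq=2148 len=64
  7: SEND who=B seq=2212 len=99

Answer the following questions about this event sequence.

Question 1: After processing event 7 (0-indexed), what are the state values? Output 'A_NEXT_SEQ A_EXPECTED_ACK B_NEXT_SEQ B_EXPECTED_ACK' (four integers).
After event 0: A_seq=1000 A_ack=2041 B_seq=2041 B_ack=1000
After event 1: A_seq=1081 A_ack=2041 B_seq=2041 B_ack=1081
After event 2: A_seq=1276 A_ack=2041 B_seq=2041 B_ack=1081
After event 3: A_seq=1453 A_ack=2041 B_seq=2041 B_ack=1081
After event 4: A_seq=1480 A_ack=2041 B_seq=2041 B_ack=1081
After event 5: A_seq=1480 A_ack=2148 B_seq=2148 B_ack=1081
After event 6: A_seq=1480 A_ack=2212 B_seq=2212 B_ack=1081
After event 7: A_seq=1480 A_ack=2311 B_seq=2311 B_ack=1081

1480 2311 2311 1081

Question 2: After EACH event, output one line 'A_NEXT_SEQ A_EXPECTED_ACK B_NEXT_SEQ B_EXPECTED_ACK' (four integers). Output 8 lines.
1000 2041 2041 1000
1081 2041 2041 1081
1276 2041 2041 1081
1453 2041 2041 1081
1480 2041 2041 1081
1480 2148 2148 1081
1480 2212 2212 1081
1480 2311 2311 1081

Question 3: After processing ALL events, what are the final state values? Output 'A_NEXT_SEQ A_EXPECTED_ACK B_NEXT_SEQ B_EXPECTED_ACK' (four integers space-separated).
After event 0: A_seq=1000 A_ack=2041 B_seq=2041 B_ack=1000
After event 1: A_seq=1081 A_ack=2041 B_seq=2041 B_ack=1081
After event 2: A_seq=1276 A_ack=2041 B_seq=2041 B_ack=1081
After event 3: A_seq=1453 A_ack=2041 B_seq=2041 B_ack=1081
After event 4: A_seq=1480 A_ack=2041 B_seq=2041 B_ack=1081
After event 5: A_seq=1480 A_ack=2148 B_seq=2148 B_ack=1081
After event 6: A_seq=1480 A_ack=2212 B_seq=2212 B_ack=1081
After event 7: A_seq=1480 A_ack=2311 B_seq=2311 B_ack=1081

Answer: 1480 2311 2311 1081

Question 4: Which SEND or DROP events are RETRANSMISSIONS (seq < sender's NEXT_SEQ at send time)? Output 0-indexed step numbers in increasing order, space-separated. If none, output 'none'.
Step 0: SEND seq=2000 -> fresh
Step 1: SEND seq=1000 -> fresh
Step 2: DROP seq=1081 -> fresh
Step 3: SEND seq=1276 -> fresh
Step 4: SEND seq=1453 -> fresh
Step 5: SEND seq=2041 -> fresh
Step 6: SEND seq=2148 -> fresh
Step 7: SEND seq=2212 -> fresh

Answer: none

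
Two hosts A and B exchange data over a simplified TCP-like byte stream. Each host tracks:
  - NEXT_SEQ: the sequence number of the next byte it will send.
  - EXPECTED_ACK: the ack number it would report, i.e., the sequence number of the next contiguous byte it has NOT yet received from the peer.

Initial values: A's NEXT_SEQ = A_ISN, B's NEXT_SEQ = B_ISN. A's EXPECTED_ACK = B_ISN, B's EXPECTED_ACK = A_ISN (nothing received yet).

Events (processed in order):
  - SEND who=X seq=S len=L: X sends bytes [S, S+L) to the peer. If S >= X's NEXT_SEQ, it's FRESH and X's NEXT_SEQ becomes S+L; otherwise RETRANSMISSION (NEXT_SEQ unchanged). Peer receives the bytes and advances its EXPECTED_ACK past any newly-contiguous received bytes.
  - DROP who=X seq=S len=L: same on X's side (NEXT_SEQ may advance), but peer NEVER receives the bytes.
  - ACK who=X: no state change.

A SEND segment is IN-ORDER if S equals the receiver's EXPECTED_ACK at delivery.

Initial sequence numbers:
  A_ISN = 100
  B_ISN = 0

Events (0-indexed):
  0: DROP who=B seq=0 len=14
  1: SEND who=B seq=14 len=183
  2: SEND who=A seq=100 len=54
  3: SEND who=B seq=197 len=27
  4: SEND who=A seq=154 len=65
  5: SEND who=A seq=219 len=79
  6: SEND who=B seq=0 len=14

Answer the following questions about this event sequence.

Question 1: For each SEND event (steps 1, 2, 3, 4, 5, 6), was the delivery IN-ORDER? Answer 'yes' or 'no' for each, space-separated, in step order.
Answer: no yes no yes yes yes

Derivation:
Step 1: SEND seq=14 -> out-of-order
Step 2: SEND seq=100 -> in-order
Step 3: SEND seq=197 -> out-of-order
Step 4: SEND seq=154 -> in-order
Step 5: SEND seq=219 -> in-order
Step 6: SEND seq=0 -> in-order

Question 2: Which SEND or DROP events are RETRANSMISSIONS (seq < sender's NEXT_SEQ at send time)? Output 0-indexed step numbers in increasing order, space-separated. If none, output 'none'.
Step 0: DROP seq=0 -> fresh
Step 1: SEND seq=14 -> fresh
Step 2: SEND seq=100 -> fresh
Step 3: SEND seq=197 -> fresh
Step 4: SEND seq=154 -> fresh
Step 5: SEND seq=219 -> fresh
Step 6: SEND seq=0 -> retransmit

Answer: 6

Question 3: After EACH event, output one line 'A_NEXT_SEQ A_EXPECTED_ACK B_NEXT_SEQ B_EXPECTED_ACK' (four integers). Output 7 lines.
100 0 14 100
100 0 197 100
154 0 197 154
154 0 224 154
219 0 224 219
298 0 224 298
298 224 224 298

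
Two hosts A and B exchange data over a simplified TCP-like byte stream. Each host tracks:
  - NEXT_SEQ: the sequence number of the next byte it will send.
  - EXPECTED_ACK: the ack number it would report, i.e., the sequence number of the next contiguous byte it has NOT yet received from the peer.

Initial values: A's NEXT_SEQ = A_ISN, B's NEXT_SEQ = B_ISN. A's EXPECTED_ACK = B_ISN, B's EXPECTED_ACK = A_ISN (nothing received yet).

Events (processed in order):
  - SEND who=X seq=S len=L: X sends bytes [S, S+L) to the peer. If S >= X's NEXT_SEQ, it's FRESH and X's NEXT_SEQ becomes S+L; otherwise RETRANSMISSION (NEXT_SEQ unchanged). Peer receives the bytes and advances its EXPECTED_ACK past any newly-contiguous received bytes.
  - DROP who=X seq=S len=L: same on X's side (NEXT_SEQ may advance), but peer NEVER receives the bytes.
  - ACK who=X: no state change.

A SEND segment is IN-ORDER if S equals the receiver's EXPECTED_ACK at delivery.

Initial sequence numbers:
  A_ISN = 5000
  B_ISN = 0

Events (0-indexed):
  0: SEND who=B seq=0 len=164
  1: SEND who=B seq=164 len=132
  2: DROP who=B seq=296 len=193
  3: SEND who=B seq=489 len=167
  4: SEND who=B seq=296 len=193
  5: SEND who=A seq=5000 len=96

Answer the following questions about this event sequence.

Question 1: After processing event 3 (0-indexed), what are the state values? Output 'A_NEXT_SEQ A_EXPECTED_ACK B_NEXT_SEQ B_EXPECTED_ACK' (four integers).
After event 0: A_seq=5000 A_ack=164 B_seq=164 B_ack=5000
After event 1: A_seq=5000 A_ack=296 B_seq=296 B_ack=5000
After event 2: A_seq=5000 A_ack=296 B_seq=489 B_ack=5000
After event 3: A_seq=5000 A_ack=296 B_seq=656 B_ack=5000

5000 296 656 5000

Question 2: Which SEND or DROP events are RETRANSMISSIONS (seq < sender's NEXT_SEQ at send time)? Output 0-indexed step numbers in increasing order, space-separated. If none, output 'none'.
Step 0: SEND seq=0 -> fresh
Step 1: SEND seq=164 -> fresh
Step 2: DROP seq=296 -> fresh
Step 3: SEND seq=489 -> fresh
Step 4: SEND seq=296 -> retransmit
Step 5: SEND seq=5000 -> fresh

Answer: 4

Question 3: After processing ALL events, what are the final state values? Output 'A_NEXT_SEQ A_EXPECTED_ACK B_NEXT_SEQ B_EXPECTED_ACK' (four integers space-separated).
After event 0: A_seq=5000 A_ack=164 B_seq=164 B_ack=5000
After event 1: A_seq=5000 A_ack=296 B_seq=296 B_ack=5000
After event 2: A_seq=5000 A_ack=296 B_seq=489 B_ack=5000
After event 3: A_seq=5000 A_ack=296 B_seq=656 B_ack=5000
After event 4: A_seq=5000 A_ack=656 B_seq=656 B_ack=5000
After event 5: A_seq=5096 A_ack=656 B_seq=656 B_ack=5096

Answer: 5096 656 656 5096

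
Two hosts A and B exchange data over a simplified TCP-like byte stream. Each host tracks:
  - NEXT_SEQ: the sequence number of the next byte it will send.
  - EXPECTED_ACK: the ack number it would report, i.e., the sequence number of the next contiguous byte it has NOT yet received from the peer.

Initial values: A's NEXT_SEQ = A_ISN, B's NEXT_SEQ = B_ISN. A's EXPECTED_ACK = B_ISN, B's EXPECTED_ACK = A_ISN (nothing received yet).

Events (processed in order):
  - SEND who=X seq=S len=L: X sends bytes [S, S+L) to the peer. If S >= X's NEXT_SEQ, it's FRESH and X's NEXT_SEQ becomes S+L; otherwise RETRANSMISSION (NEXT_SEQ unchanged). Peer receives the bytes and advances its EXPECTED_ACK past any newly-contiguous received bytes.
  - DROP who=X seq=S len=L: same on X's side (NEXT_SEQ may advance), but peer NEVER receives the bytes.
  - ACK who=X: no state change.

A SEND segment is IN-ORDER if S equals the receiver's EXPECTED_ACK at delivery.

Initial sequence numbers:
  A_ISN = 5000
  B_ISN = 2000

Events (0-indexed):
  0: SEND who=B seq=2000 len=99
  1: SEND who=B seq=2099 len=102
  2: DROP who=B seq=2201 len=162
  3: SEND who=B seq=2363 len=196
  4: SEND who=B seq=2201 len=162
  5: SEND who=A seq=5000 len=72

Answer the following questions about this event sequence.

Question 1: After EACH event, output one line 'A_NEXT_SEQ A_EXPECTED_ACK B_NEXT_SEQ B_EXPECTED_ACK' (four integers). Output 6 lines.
5000 2099 2099 5000
5000 2201 2201 5000
5000 2201 2363 5000
5000 2201 2559 5000
5000 2559 2559 5000
5072 2559 2559 5072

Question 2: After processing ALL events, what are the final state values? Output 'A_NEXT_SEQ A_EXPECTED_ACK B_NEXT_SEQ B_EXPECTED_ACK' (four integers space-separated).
Answer: 5072 2559 2559 5072

Derivation:
After event 0: A_seq=5000 A_ack=2099 B_seq=2099 B_ack=5000
After event 1: A_seq=5000 A_ack=2201 B_seq=2201 B_ack=5000
After event 2: A_seq=5000 A_ack=2201 B_seq=2363 B_ack=5000
After event 3: A_seq=5000 A_ack=2201 B_seq=2559 B_ack=5000
After event 4: A_seq=5000 A_ack=2559 B_seq=2559 B_ack=5000
After event 5: A_seq=5072 A_ack=2559 B_seq=2559 B_ack=5072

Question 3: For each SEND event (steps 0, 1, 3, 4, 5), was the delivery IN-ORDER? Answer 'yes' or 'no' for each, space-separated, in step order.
Answer: yes yes no yes yes

Derivation:
Step 0: SEND seq=2000 -> in-order
Step 1: SEND seq=2099 -> in-order
Step 3: SEND seq=2363 -> out-of-order
Step 4: SEND seq=2201 -> in-order
Step 5: SEND seq=5000 -> in-order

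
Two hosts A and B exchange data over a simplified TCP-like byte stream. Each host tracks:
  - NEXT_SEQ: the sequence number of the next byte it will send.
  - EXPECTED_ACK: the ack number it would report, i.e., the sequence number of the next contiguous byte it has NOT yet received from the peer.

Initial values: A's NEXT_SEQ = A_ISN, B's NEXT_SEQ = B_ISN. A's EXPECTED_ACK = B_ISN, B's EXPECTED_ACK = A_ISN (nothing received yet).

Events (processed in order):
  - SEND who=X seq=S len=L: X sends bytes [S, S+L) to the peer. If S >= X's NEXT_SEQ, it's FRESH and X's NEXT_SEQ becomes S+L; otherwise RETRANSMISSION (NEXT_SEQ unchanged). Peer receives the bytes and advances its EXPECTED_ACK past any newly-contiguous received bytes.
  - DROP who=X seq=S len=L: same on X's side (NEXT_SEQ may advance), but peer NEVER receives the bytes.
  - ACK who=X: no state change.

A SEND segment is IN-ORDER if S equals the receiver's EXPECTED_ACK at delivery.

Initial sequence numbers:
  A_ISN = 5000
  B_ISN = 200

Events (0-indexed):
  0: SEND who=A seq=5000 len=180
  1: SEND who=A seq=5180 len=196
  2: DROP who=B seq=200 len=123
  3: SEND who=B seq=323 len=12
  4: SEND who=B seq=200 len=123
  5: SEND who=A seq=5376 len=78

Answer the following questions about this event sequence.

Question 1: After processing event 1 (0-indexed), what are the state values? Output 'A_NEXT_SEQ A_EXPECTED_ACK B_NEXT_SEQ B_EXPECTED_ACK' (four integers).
After event 0: A_seq=5180 A_ack=200 B_seq=200 B_ack=5180
After event 1: A_seq=5376 A_ack=200 B_seq=200 B_ack=5376

5376 200 200 5376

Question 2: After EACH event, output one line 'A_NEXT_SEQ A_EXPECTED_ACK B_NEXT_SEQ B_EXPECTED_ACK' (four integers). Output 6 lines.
5180 200 200 5180
5376 200 200 5376
5376 200 323 5376
5376 200 335 5376
5376 335 335 5376
5454 335 335 5454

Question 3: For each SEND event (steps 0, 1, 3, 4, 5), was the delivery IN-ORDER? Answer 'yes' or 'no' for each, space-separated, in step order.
Answer: yes yes no yes yes

Derivation:
Step 0: SEND seq=5000 -> in-order
Step 1: SEND seq=5180 -> in-order
Step 3: SEND seq=323 -> out-of-order
Step 4: SEND seq=200 -> in-order
Step 5: SEND seq=5376 -> in-order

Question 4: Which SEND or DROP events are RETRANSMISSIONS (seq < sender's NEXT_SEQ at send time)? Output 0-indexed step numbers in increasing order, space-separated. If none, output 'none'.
Step 0: SEND seq=5000 -> fresh
Step 1: SEND seq=5180 -> fresh
Step 2: DROP seq=200 -> fresh
Step 3: SEND seq=323 -> fresh
Step 4: SEND seq=200 -> retransmit
Step 5: SEND seq=5376 -> fresh

Answer: 4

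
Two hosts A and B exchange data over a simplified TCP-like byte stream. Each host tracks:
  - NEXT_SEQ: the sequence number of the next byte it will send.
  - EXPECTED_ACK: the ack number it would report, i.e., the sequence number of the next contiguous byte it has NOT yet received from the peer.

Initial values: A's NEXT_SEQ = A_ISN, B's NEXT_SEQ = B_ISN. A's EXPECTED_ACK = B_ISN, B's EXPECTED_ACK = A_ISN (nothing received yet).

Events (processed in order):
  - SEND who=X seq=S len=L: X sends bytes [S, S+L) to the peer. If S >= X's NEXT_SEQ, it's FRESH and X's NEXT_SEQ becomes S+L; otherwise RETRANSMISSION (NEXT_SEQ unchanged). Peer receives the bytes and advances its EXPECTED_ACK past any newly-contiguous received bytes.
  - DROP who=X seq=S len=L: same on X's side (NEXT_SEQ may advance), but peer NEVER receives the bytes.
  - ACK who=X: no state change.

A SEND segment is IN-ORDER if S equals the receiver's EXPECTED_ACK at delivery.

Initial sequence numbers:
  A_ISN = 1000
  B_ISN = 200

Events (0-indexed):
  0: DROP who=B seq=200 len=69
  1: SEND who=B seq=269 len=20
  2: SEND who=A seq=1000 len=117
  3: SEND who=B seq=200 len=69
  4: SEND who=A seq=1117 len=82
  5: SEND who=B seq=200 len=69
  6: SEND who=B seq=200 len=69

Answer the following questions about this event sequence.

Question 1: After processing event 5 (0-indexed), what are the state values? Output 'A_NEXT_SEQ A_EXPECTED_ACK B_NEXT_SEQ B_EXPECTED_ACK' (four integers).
After event 0: A_seq=1000 A_ack=200 B_seq=269 B_ack=1000
After event 1: A_seq=1000 A_ack=200 B_seq=289 B_ack=1000
After event 2: A_seq=1117 A_ack=200 B_seq=289 B_ack=1117
After event 3: A_seq=1117 A_ack=289 B_seq=289 B_ack=1117
After event 4: A_seq=1199 A_ack=289 B_seq=289 B_ack=1199
After event 5: A_seq=1199 A_ack=289 B_seq=289 B_ack=1199

1199 289 289 1199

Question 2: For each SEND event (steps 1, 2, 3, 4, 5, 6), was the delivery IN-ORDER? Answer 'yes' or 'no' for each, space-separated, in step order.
Step 1: SEND seq=269 -> out-of-order
Step 2: SEND seq=1000 -> in-order
Step 3: SEND seq=200 -> in-order
Step 4: SEND seq=1117 -> in-order
Step 5: SEND seq=200 -> out-of-order
Step 6: SEND seq=200 -> out-of-order

Answer: no yes yes yes no no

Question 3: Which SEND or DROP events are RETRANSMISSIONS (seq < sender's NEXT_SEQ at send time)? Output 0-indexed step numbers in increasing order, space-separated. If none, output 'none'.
Answer: 3 5 6

Derivation:
Step 0: DROP seq=200 -> fresh
Step 1: SEND seq=269 -> fresh
Step 2: SEND seq=1000 -> fresh
Step 3: SEND seq=200 -> retransmit
Step 4: SEND seq=1117 -> fresh
Step 5: SEND seq=200 -> retransmit
Step 6: SEND seq=200 -> retransmit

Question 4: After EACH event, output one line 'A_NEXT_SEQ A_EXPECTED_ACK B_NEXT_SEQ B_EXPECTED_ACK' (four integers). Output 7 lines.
1000 200 269 1000
1000 200 289 1000
1117 200 289 1117
1117 289 289 1117
1199 289 289 1199
1199 289 289 1199
1199 289 289 1199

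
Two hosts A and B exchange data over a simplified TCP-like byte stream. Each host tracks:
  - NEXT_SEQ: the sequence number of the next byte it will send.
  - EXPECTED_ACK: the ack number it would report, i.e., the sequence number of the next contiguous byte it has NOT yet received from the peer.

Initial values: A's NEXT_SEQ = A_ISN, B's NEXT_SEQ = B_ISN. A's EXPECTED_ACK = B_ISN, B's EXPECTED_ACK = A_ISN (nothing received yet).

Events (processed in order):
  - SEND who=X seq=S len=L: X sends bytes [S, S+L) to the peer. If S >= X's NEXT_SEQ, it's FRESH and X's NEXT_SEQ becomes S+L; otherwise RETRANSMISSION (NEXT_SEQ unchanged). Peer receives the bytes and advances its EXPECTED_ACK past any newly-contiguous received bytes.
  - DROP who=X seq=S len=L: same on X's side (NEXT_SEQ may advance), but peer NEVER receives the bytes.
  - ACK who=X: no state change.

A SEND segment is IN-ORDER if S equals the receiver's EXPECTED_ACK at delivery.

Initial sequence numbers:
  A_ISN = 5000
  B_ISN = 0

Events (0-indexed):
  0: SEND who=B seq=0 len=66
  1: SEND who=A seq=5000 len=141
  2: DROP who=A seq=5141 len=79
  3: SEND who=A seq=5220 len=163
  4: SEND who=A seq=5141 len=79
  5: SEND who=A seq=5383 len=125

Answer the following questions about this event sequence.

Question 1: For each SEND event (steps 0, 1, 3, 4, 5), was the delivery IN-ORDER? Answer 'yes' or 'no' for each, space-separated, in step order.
Step 0: SEND seq=0 -> in-order
Step 1: SEND seq=5000 -> in-order
Step 3: SEND seq=5220 -> out-of-order
Step 4: SEND seq=5141 -> in-order
Step 5: SEND seq=5383 -> in-order

Answer: yes yes no yes yes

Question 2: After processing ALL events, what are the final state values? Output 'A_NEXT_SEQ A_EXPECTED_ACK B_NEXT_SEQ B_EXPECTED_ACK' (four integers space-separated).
After event 0: A_seq=5000 A_ack=66 B_seq=66 B_ack=5000
After event 1: A_seq=5141 A_ack=66 B_seq=66 B_ack=5141
After event 2: A_seq=5220 A_ack=66 B_seq=66 B_ack=5141
After event 3: A_seq=5383 A_ack=66 B_seq=66 B_ack=5141
After event 4: A_seq=5383 A_ack=66 B_seq=66 B_ack=5383
After event 5: A_seq=5508 A_ack=66 B_seq=66 B_ack=5508

Answer: 5508 66 66 5508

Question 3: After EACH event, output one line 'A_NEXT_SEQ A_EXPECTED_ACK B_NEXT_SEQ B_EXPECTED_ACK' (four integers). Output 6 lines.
5000 66 66 5000
5141 66 66 5141
5220 66 66 5141
5383 66 66 5141
5383 66 66 5383
5508 66 66 5508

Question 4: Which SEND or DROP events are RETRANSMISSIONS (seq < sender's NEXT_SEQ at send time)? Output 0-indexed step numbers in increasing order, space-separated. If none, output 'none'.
Step 0: SEND seq=0 -> fresh
Step 1: SEND seq=5000 -> fresh
Step 2: DROP seq=5141 -> fresh
Step 3: SEND seq=5220 -> fresh
Step 4: SEND seq=5141 -> retransmit
Step 5: SEND seq=5383 -> fresh

Answer: 4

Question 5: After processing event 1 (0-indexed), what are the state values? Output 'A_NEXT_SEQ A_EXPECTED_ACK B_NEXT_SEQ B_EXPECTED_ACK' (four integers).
After event 0: A_seq=5000 A_ack=66 B_seq=66 B_ack=5000
After event 1: A_seq=5141 A_ack=66 B_seq=66 B_ack=5141

5141 66 66 5141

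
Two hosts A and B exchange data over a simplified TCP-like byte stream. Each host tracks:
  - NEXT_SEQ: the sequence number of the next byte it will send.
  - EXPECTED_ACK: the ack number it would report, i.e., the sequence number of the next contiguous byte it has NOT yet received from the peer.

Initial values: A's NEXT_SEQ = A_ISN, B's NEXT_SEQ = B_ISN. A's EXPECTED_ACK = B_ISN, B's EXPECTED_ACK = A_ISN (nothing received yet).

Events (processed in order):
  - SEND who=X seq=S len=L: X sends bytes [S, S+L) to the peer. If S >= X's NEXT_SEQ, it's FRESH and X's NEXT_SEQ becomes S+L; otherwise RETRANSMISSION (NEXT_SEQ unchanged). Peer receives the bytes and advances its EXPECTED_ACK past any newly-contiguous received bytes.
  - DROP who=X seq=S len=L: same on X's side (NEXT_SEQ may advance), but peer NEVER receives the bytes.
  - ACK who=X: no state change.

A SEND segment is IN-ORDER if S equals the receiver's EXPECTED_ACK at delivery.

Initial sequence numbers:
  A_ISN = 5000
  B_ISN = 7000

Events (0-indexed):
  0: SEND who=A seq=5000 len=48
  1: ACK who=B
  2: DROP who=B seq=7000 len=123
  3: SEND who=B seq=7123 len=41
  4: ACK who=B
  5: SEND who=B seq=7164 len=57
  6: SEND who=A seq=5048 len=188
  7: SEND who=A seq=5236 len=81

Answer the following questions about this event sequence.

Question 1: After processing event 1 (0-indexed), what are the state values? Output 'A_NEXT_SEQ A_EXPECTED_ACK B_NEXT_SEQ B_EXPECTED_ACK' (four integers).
After event 0: A_seq=5048 A_ack=7000 B_seq=7000 B_ack=5048
After event 1: A_seq=5048 A_ack=7000 B_seq=7000 B_ack=5048

5048 7000 7000 5048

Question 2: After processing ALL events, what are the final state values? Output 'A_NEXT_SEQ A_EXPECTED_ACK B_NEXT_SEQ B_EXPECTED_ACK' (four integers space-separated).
Answer: 5317 7000 7221 5317

Derivation:
After event 0: A_seq=5048 A_ack=7000 B_seq=7000 B_ack=5048
After event 1: A_seq=5048 A_ack=7000 B_seq=7000 B_ack=5048
After event 2: A_seq=5048 A_ack=7000 B_seq=7123 B_ack=5048
After event 3: A_seq=5048 A_ack=7000 B_seq=7164 B_ack=5048
After event 4: A_seq=5048 A_ack=7000 B_seq=7164 B_ack=5048
After event 5: A_seq=5048 A_ack=7000 B_seq=7221 B_ack=5048
After event 6: A_seq=5236 A_ack=7000 B_seq=7221 B_ack=5236
After event 7: A_seq=5317 A_ack=7000 B_seq=7221 B_ack=5317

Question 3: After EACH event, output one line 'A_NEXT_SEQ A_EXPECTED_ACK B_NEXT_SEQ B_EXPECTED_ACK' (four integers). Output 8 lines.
5048 7000 7000 5048
5048 7000 7000 5048
5048 7000 7123 5048
5048 7000 7164 5048
5048 7000 7164 5048
5048 7000 7221 5048
5236 7000 7221 5236
5317 7000 7221 5317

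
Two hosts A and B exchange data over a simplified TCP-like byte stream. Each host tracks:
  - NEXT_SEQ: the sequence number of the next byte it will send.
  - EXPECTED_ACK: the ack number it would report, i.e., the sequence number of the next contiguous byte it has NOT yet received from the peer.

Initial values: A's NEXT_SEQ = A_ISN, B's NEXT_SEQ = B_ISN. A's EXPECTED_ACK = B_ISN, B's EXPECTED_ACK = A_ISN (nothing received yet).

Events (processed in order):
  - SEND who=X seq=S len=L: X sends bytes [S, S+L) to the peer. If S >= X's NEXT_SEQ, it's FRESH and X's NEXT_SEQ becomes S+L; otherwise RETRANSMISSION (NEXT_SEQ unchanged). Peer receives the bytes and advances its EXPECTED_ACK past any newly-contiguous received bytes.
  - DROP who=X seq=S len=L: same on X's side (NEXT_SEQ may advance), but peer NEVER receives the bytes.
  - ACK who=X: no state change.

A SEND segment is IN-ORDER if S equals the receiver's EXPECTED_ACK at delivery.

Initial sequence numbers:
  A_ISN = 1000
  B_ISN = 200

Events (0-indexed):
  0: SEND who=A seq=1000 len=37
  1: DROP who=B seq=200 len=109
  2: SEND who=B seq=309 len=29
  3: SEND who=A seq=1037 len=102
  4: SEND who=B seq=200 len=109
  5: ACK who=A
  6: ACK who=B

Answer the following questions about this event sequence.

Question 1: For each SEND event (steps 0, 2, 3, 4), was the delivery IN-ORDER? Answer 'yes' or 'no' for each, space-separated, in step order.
Answer: yes no yes yes

Derivation:
Step 0: SEND seq=1000 -> in-order
Step 2: SEND seq=309 -> out-of-order
Step 3: SEND seq=1037 -> in-order
Step 4: SEND seq=200 -> in-order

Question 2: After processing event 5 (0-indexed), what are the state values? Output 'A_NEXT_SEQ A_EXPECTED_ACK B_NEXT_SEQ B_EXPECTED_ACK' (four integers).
After event 0: A_seq=1037 A_ack=200 B_seq=200 B_ack=1037
After event 1: A_seq=1037 A_ack=200 B_seq=309 B_ack=1037
After event 2: A_seq=1037 A_ack=200 B_seq=338 B_ack=1037
After event 3: A_seq=1139 A_ack=200 B_seq=338 B_ack=1139
After event 4: A_seq=1139 A_ack=338 B_seq=338 B_ack=1139
After event 5: A_seq=1139 A_ack=338 B_seq=338 B_ack=1139

1139 338 338 1139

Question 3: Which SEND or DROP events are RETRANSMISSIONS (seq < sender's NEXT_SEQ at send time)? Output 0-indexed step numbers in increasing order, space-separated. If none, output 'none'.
Answer: 4

Derivation:
Step 0: SEND seq=1000 -> fresh
Step 1: DROP seq=200 -> fresh
Step 2: SEND seq=309 -> fresh
Step 3: SEND seq=1037 -> fresh
Step 4: SEND seq=200 -> retransmit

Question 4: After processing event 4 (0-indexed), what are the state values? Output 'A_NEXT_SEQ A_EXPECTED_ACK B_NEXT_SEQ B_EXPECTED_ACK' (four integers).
After event 0: A_seq=1037 A_ack=200 B_seq=200 B_ack=1037
After event 1: A_seq=1037 A_ack=200 B_seq=309 B_ack=1037
After event 2: A_seq=1037 A_ack=200 B_seq=338 B_ack=1037
After event 3: A_seq=1139 A_ack=200 B_seq=338 B_ack=1139
After event 4: A_seq=1139 A_ack=338 B_seq=338 B_ack=1139

1139 338 338 1139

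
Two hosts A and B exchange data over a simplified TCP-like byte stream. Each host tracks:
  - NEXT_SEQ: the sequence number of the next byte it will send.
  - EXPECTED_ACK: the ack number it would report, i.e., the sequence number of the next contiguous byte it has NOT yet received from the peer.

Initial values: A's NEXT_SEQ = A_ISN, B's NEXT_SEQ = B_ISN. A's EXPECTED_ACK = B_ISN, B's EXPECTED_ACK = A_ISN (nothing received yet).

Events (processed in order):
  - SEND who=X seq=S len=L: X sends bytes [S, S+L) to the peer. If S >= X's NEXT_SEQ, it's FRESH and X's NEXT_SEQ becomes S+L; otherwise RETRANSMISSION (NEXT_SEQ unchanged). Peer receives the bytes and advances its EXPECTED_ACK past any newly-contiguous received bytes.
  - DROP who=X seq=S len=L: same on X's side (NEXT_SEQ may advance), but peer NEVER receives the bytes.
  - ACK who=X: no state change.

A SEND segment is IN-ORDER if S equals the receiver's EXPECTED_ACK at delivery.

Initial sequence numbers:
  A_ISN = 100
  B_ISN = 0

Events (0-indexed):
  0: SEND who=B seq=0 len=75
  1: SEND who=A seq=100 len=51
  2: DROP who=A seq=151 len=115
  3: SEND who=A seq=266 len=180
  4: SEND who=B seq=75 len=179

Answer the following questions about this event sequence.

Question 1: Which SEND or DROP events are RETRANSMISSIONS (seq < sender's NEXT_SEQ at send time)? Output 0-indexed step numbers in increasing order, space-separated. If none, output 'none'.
Answer: none

Derivation:
Step 0: SEND seq=0 -> fresh
Step 1: SEND seq=100 -> fresh
Step 2: DROP seq=151 -> fresh
Step 3: SEND seq=266 -> fresh
Step 4: SEND seq=75 -> fresh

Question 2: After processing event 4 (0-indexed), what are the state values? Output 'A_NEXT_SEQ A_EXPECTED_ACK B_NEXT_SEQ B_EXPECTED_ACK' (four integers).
After event 0: A_seq=100 A_ack=75 B_seq=75 B_ack=100
After event 1: A_seq=151 A_ack=75 B_seq=75 B_ack=151
After event 2: A_seq=266 A_ack=75 B_seq=75 B_ack=151
After event 3: A_seq=446 A_ack=75 B_seq=75 B_ack=151
After event 4: A_seq=446 A_ack=254 B_seq=254 B_ack=151

446 254 254 151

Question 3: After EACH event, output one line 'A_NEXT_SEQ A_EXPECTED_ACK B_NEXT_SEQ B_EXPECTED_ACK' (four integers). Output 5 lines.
100 75 75 100
151 75 75 151
266 75 75 151
446 75 75 151
446 254 254 151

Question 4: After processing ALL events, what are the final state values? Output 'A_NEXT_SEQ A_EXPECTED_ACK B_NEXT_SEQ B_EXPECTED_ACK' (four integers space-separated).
Answer: 446 254 254 151

Derivation:
After event 0: A_seq=100 A_ack=75 B_seq=75 B_ack=100
After event 1: A_seq=151 A_ack=75 B_seq=75 B_ack=151
After event 2: A_seq=266 A_ack=75 B_seq=75 B_ack=151
After event 3: A_seq=446 A_ack=75 B_seq=75 B_ack=151
After event 4: A_seq=446 A_ack=254 B_seq=254 B_ack=151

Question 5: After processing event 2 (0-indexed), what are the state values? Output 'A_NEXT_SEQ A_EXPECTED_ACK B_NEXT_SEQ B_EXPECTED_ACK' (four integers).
After event 0: A_seq=100 A_ack=75 B_seq=75 B_ack=100
After event 1: A_seq=151 A_ack=75 B_seq=75 B_ack=151
After event 2: A_seq=266 A_ack=75 B_seq=75 B_ack=151

266 75 75 151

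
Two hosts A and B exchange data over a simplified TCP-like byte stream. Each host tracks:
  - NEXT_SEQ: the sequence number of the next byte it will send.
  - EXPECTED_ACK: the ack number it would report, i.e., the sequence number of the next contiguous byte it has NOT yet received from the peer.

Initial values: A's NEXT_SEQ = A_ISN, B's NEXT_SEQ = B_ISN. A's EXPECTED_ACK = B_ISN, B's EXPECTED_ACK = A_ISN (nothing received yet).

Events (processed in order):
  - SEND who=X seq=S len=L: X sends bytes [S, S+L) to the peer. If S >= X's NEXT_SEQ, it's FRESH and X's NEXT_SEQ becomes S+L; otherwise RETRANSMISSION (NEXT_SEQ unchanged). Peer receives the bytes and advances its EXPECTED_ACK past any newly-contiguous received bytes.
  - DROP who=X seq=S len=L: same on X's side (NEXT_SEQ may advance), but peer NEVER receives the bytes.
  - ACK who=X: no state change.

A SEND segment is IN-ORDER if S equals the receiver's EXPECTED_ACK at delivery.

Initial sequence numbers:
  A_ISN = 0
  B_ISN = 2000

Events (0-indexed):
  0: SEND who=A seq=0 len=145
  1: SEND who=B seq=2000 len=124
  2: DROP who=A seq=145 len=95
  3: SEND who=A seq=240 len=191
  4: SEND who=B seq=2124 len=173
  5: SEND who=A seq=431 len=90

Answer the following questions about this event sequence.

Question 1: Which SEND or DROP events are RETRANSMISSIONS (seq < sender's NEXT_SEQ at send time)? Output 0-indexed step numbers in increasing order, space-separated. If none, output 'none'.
Answer: none

Derivation:
Step 0: SEND seq=0 -> fresh
Step 1: SEND seq=2000 -> fresh
Step 2: DROP seq=145 -> fresh
Step 3: SEND seq=240 -> fresh
Step 4: SEND seq=2124 -> fresh
Step 5: SEND seq=431 -> fresh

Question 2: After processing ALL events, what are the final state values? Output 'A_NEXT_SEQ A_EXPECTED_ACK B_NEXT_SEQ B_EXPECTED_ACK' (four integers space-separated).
Answer: 521 2297 2297 145

Derivation:
After event 0: A_seq=145 A_ack=2000 B_seq=2000 B_ack=145
After event 1: A_seq=145 A_ack=2124 B_seq=2124 B_ack=145
After event 2: A_seq=240 A_ack=2124 B_seq=2124 B_ack=145
After event 3: A_seq=431 A_ack=2124 B_seq=2124 B_ack=145
After event 4: A_seq=431 A_ack=2297 B_seq=2297 B_ack=145
After event 5: A_seq=521 A_ack=2297 B_seq=2297 B_ack=145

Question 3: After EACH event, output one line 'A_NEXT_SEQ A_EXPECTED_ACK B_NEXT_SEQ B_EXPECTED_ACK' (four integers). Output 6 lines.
145 2000 2000 145
145 2124 2124 145
240 2124 2124 145
431 2124 2124 145
431 2297 2297 145
521 2297 2297 145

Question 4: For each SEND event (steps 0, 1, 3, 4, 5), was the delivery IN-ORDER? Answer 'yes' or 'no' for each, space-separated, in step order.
Step 0: SEND seq=0 -> in-order
Step 1: SEND seq=2000 -> in-order
Step 3: SEND seq=240 -> out-of-order
Step 4: SEND seq=2124 -> in-order
Step 5: SEND seq=431 -> out-of-order

Answer: yes yes no yes no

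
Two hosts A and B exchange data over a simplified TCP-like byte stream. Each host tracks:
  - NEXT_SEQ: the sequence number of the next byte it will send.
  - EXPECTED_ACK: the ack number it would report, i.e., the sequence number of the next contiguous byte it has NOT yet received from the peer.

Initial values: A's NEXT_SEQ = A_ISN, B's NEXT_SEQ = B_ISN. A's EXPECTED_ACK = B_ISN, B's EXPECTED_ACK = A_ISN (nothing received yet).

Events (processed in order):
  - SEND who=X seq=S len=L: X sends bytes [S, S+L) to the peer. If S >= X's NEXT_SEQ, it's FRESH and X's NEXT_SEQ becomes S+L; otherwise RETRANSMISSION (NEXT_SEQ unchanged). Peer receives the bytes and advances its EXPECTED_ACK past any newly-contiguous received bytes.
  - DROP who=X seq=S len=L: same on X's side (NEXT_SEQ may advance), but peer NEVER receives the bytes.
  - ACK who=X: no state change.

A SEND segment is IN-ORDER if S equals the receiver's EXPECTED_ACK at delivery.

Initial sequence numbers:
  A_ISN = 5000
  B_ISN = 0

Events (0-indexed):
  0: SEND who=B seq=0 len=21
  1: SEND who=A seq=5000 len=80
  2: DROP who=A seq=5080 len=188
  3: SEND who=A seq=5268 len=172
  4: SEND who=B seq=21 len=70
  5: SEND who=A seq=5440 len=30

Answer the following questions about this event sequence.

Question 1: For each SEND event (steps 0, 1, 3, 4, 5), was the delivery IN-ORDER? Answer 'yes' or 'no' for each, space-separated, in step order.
Answer: yes yes no yes no

Derivation:
Step 0: SEND seq=0 -> in-order
Step 1: SEND seq=5000 -> in-order
Step 3: SEND seq=5268 -> out-of-order
Step 4: SEND seq=21 -> in-order
Step 5: SEND seq=5440 -> out-of-order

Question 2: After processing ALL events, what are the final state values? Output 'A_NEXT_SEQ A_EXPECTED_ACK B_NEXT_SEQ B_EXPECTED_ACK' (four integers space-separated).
After event 0: A_seq=5000 A_ack=21 B_seq=21 B_ack=5000
After event 1: A_seq=5080 A_ack=21 B_seq=21 B_ack=5080
After event 2: A_seq=5268 A_ack=21 B_seq=21 B_ack=5080
After event 3: A_seq=5440 A_ack=21 B_seq=21 B_ack=5080
After event 4: A_seq=5440 A_ack=91 B_seq=91 B_ack=5080
After event 5: A_seq=5470 A_ack=91 B_seq=91 B_ack=5080

Answer: 5470 91 91 5080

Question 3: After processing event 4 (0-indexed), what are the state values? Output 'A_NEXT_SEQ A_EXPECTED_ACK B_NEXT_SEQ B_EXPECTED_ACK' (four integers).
After event 0: A_seq=5000 A_ack=21 B_seq=21 B_ack=5000
After event 1: A_seq=5080 A_ack=21 B_seq=21 B_ack=5080
After event 2: A_seq=5268 A_ack=21 B_seq=21 B_ack=5080
After event 3: A_seq=5440 A_ack=21 B_seq=21 B_ack=5080
After event 4: A_seq=5440 A_ack=91 B_seq=91 B_ack=5080

5440 91 91 5080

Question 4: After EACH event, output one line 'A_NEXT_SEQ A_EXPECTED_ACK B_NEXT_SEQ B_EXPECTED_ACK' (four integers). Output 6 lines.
5000 21 21 5000
5080 21 21 5080
5268 21 21 5080
5440 21 21 5080
5440 91 91 5080
5470 91 91 5080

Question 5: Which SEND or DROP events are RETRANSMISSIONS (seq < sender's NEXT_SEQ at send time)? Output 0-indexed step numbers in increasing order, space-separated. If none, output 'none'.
Answer: none

Derivation:
Step 0: SEND seq=0 -> fresh
Step 1: SEND seq=5000 -> fresh
Step 2: DROP seq=5080 -> fresh
Step 3: SEND seq=5268 -> fresh
Step 4: SEND seq=21 -> fresh
Step 5: SEND seq=5440 -> fresh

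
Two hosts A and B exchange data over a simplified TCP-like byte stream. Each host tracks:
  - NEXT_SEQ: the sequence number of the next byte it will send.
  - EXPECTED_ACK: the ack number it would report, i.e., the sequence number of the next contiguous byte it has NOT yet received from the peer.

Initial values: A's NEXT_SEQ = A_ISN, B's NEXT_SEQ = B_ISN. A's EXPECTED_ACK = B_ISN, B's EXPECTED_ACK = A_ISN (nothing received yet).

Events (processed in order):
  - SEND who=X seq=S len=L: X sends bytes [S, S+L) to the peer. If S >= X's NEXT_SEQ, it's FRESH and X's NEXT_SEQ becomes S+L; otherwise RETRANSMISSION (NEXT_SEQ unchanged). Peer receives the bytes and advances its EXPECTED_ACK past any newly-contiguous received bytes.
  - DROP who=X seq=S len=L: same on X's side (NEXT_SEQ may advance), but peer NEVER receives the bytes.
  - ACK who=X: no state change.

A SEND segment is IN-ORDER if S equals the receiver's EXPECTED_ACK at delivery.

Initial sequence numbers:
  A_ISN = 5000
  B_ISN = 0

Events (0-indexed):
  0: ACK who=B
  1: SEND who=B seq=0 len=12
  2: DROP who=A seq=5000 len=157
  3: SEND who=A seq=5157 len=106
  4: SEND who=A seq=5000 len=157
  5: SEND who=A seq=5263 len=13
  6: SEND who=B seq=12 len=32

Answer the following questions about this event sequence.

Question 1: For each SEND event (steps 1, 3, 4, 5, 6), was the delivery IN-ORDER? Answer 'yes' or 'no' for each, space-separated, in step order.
Answer: yes no yes yes yes

Derivation:
Step 1: SEND seq=0 -> in-order
Step 3: SEND seq=5157 -> out-of-order
Step 4: SEND seq=5000 -> in-order
Step 5: SEND seq=5263 -> in-order
Step 6: SEND seq=12 -> in-order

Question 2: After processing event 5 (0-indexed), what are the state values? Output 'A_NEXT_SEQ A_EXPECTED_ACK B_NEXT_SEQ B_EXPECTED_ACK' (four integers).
After event 0: A_seq=5000 A_ack=0 B_seq=0 B_ack=5000
After event 1: A_seq=5000 A_ack=12 B_seq=12 B_ack=5000
After event 2: A_seq=5157 A_ack=12 B_seq=12 B_ack=5000
After event 3: A_seq=5263 A_ack=12 B_seq=12 B_ack=5000
After event 4: A_seq=5263 A_ack=12 B_seq=12 B_ack=5263
After event 5: A_seq=5276 A_ack=12 B_seq=12 B_ack=5276

5276 12 12 5276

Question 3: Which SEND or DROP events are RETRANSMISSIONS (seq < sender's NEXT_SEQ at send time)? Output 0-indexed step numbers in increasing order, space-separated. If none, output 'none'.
Step 1: SEND seq=0 -> fresh
Step 2: DROP seq=5000 -> fresh
Step 3: SEND seq=5157 -> fresh
Step 4: SEND seq=5000 -> retransmit
Step 5: SEND seq=5263 -> fresh
Step 6: SEND seq=12 -> fresh

Answer: 4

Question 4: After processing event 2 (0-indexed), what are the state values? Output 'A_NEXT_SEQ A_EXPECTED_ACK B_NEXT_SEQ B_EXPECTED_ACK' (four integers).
After event 0: A_seq=5000 A_ack=0 B_seq=0 B_ack=5000
After event 1: A_seq=5000 A_ack=12 B_seq=12 B_ack=5000
After event 2: A_seq=5157 A_ack=12 B_seq=12 B_ack=5000

5157 12 12 5000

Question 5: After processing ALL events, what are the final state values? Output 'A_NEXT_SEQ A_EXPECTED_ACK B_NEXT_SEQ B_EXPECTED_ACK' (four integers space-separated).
After event 0: A_seq=5000 A_ack=0 B_seq=0 B_ack=5000
After event 1: A_seq=5000 A_ack=12 B_seq=12 B_ack=5000
After event 2: A_seq=5157 A_ack=12 B_seq=12 B_ack=5000
After event 3: A_seq=5263 A_ack=12 B_seq=12 B_ack=5000
After event 4: A_seq=5263 A_ack=12 B_seq=12 B_ack=5263
After event 5: A_seq=5276 A_ack=12 B_seq=12 B_ack=5276
After event 6: A_seq=5276 A_ack=44 B_seq=44 B_ack=5276

Answer: 5276 44 44 5276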